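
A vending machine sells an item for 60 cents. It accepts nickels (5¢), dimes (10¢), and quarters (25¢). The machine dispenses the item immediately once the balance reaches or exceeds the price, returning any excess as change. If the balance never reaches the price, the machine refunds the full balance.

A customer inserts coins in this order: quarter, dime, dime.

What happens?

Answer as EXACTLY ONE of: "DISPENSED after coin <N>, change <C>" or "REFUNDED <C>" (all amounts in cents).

Answer: REFUNDED 45

Derivation:
Price: 60¢
Coin 1 (quarter, 25¢): balance = 25¢
Coin 2 (dime, 10¢): balance = 35¢
Coin 3 (dime, 10¢): balance = 45¢
All coins inserted, balance 45¢ < price 60¢ → REFUND 45¢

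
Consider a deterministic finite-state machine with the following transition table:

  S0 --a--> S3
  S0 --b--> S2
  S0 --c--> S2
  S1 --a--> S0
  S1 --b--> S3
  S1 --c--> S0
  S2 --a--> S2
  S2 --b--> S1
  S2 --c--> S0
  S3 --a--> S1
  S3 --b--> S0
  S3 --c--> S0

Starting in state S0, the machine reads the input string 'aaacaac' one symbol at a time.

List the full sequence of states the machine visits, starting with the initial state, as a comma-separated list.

Answer: S0, S3, S1, S0, S2, S2, S2, S0

Derivation:
Start: S0
  read 'a': S0 --a--> S3
  read 'a': S3 --a--> S1
  read 'a': S1 --a--> S0
  read 'c': S0 --c--> S2
  read 'a': S2 --a--> S2
  read 'a': S2 --a--> S2
  read 'c': S2 --c--> S0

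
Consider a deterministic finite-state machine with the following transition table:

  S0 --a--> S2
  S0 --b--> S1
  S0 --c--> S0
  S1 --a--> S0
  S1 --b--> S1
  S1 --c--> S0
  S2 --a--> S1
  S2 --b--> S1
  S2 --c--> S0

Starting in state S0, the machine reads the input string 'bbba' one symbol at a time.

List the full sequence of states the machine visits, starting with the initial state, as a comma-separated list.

Start: S0
  read 'b': S0 --b--> S1
  read 'b': S1 --b--> S1
  read 'b': S1 --b--> S1
  read 'a': S1 --a--> S0

Answer: S0, S1, S1, S1, S0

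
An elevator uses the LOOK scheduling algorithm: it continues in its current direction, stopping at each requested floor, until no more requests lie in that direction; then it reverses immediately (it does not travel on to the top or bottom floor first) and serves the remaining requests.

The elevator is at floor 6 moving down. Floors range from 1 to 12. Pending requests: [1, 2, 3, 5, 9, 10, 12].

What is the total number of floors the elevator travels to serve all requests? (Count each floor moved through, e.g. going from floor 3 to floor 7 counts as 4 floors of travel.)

Start at floor 6 moving down, LOOK stop order: [5, 3, 2, 1, 9, 10, 12]
  6 → 5: |5-6| = 1, total = 1
  5 → 3: |3-5| = 2, total = 3
  3 → 2: |2-3| = 1, total = 4
  2 → 1: |1-2| = 1, total = 5
  1 → 9: |9-1| = 8, total = 13
  9 → 10: |10-9| = 1, total = 14
  10 → 12: |12-10| = 2, total = 16

Answer: 16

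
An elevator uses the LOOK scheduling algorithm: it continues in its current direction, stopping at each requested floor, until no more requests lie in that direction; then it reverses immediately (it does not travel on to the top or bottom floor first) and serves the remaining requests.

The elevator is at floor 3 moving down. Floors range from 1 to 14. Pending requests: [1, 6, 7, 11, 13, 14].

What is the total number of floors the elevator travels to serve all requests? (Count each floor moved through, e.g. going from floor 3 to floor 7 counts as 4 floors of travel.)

Answer: 15

Derivation:
Start at floor 3 moving down, LOOK stop order: [1, 6, 7, 11, 13, 14]
  3 → 1: |1-3| = 2, total = 2
  1 → 6: |6-1| = 5, total = 7
  6 → 7: |7-6| = 1, total = 8
  7 → 11: |11-7| = 4, total = 12
  11 → 13: |13-11| = 2, total = 14
  13 → 14: |14-13| = 1, total = 15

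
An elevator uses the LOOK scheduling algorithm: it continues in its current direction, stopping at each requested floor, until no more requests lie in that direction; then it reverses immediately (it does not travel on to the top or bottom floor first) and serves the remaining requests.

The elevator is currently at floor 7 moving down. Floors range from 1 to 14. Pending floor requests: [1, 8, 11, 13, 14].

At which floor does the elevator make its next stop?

Answer: 1

Derivation:
Current floor: 7, direction: down
Requests above: [8, 11, 13, 14]
Requests below: [1]
Moving down and requests lie below → nearest below is max([1]) = 1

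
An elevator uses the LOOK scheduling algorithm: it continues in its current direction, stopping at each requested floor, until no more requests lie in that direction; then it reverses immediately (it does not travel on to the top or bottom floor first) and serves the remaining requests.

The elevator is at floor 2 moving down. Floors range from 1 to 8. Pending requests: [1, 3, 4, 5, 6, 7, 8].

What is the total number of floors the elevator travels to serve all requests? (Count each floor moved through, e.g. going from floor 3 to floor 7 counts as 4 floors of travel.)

Answer: 8

Derivation:
Start at floor 2 moving down, LOOK stop order: [1, 3, 4, 5, 6, 7, 8]
  2 → 1: |1-2| = 1, total = 1
  1 → 3: |3-1| = 2, total = 3
  3 → 4: |4-3| = 1, total = 4
  4 → 5: |5-4| = 1, total = 5
  5 → 6: |6-5| = 1, total = 6
  6 → 7: |7-6| = 1, total = 7
  7 → 8: |8-7| = 1, total = 8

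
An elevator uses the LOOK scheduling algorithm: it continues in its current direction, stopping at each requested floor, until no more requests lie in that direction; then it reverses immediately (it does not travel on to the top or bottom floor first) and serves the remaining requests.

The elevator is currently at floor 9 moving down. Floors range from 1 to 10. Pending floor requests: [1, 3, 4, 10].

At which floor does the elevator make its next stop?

Current floor: 9, direction: down
Requests above: [10]
Requests below: [1, 3, 4]
Moving down and requests lie below → nearest below is max([1, 3, 4]) = 4

Answer: 4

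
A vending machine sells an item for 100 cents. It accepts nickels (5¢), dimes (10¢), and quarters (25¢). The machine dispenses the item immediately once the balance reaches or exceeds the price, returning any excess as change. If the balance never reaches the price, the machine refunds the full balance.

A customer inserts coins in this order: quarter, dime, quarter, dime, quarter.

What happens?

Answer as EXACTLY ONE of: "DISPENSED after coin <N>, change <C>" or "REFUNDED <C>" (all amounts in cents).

Price: 100¢
Coin 1 (quarter, 25¢): balance = 25¢
Coin 2 (dime, 10¢): balance = 35¢
Coin 3 (quarter, 25¢): balance = 60¢
Coin 4 (dime, 10¢): balance = 70¢
Coin 5 (quarter, 25¢): balance = 95¢
All coins inserted, balance 95¢ < price 100¢ → REFUND 95¢

Answer: REFUNDED 95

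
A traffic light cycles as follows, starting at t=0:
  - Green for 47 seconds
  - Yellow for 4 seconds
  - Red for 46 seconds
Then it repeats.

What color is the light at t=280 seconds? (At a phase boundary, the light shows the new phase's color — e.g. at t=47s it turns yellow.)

Cycle length = 47 + 4 + 46 = 97s
t = 280, phase_t = 280 mod 97 = 86
86 >= 51 → RED

Answer: red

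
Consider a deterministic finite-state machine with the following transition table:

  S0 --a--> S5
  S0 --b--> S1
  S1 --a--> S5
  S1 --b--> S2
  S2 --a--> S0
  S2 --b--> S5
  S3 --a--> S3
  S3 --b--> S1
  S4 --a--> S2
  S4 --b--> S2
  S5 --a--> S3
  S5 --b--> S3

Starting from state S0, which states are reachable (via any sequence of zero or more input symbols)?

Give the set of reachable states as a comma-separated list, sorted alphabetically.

BFS from S0:
  visit S0: S0--a-->S5 (new), S0--b-->S1 (new)
  visit S5: S5--a-->S3 (new), S5--b-->S3 (seen)
  visit S1: S1--a-->S5 (seen), S1--b-->S2 (new)
  visit S3: S3--a-->S3 (seen), S3--b-->S1 (seen)
  visit S2: S2--a-->S0 (seen), S2--b-->S5 (seen)

Answer: S0, S1, S2, S3, S5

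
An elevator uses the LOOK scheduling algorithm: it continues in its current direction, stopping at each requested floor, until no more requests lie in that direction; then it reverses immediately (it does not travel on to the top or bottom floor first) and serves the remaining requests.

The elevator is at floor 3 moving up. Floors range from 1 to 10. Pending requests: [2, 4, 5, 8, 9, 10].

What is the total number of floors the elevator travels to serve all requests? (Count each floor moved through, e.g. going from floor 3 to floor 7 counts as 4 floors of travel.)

Answer: 15

Derivation:
Start at floor 3 moving up, LOOK stop order: [4, 5, 8, 9, 10, 2]
  3 → 4: |4-3| = 1, total = 1
  4 → 5: |5-4| = 1, total = 2
  5 → 8: |8-5| = 3, total = 5
  8 → 9: |9-8| = 1, total = 6
  9 → 10: |10-9| = 1, total = 7
  10 → 2: |2-10| = 8, total = 15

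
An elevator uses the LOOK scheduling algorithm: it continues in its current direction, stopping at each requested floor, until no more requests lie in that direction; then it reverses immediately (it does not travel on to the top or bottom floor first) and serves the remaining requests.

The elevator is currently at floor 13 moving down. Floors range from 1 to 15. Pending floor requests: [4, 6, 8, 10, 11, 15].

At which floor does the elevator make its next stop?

Answer: 11

Derivation:
Current floor: 13, direction: down
Requests above: [15]
Requests below: [4, 6, 8, 10, 11]
Moving down and requests lie below → nearest below is max([4, 6, 8, 10, 11]) = 11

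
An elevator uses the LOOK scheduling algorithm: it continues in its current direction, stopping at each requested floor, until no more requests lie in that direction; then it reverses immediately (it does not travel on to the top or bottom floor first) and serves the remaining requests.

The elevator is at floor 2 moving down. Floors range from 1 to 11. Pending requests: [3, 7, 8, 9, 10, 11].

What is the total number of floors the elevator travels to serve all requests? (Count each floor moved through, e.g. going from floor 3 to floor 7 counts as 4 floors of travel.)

Start at floor 2 moving down, LOOK stop order: [3, 7, 8, 9, 10, 11]
  2 → 3: |3-2| = 1, total = 1
  3 → 7: |7-3| = 4, total = 5
  7 → 8: |8-7| = 1, total = 6
  8 → 9: |9-8| = 1, total = 7
  9 → 10: |10-9| = 1, total = 8
  10 → 11: |11-10| = 1, total = 9

Answer: 9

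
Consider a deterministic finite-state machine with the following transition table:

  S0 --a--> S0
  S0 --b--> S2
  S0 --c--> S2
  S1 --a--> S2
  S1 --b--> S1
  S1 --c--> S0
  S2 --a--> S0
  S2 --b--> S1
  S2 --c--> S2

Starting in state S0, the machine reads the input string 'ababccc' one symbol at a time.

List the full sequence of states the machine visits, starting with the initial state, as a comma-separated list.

Answer: S0, S0, S2, S0, S2, S2, S2, S2

Derivation:
Start: S0
  read 'a': S0 --a--> S0
  read 'b': S0 --b--> S2
  read 'a': S2 --a--> S0
  read 'b': S0 --b--> S2
  read 'c': S2 --c--> S2
  read 'c': S2 --c--> S2
  read 'c': S2 --c--> S2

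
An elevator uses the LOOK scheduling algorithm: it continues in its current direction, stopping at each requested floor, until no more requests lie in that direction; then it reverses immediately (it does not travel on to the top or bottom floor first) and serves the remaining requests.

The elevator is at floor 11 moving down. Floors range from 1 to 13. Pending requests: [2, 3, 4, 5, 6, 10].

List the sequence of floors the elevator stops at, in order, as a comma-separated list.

Answer: 10, 6, 5, 4, 3, 2

Derivation:
Current: 11, moving DOWN
Serve below first (descending): [10, 6, 5, 4, 3, 2]
Then reverse, serve above (ascending): []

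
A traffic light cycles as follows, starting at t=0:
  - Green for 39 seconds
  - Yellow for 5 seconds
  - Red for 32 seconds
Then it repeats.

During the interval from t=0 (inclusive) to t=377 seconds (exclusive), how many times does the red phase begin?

Cycle = 39+5+32 = 76s
red phase starts at t = k*76 + 44 for k=0,1,2,...
Need k*76+44 < 377 → k < 4.382
k ∈ {0, ..., 4} → 5 starts

Answer: 5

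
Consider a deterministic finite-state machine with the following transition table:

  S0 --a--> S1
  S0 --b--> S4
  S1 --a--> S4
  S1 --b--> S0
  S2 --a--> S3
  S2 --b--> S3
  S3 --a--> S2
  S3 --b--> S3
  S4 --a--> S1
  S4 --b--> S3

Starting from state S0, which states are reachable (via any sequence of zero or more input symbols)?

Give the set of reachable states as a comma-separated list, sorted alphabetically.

BFS from S0:
  visit S0: S0--a-->S1 (new), S0--b-->S4 (new)
  visit S1: S1--a-->S4 (seen), S1--b-->S0 (seen)
  visit S4: S4--a-->S1 (seen), S4--b-->S3 (new)
  visit S3: S3--a-->S2 (new), S3--b-->S3 (seen)
  visit S2: S2--a-->S3 (seen), S2--b-->S3 (seen)

Answer: S0, S1, S2, S3, S4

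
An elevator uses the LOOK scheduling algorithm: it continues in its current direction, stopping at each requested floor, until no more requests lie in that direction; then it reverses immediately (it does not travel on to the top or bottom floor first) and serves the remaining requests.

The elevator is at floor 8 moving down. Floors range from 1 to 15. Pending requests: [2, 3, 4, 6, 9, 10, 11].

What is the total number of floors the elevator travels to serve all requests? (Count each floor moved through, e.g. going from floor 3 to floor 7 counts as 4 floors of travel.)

Start at floor 8 moving down, LOOK stop order: [6, 4, 3, 2, 9, 10, 11]
  8 → 6: |6-8| = 2, total = 2
  6 → 4: |4-6| = 2, total = 4
  4 → 3: |3-4| = 1, total = 5
  3 → 2: |2-3| = 1, total = 6
  2 → 9: |9-2| = 7, total = 13
  9 → 10: |10-9| = 1, total = 14
  10 → 11: |11-10| = 1, total = 15

Answer: 15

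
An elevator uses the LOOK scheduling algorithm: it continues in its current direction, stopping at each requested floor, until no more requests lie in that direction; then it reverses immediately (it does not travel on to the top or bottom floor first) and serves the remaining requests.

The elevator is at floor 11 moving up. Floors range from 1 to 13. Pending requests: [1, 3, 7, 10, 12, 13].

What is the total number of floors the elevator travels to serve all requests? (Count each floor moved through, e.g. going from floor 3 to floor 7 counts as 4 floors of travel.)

Start at floor 11 moving up, LOOK stop order: [12, 13, 10, 7, 3, 1]
  11 → 12: |12-11| = 1, total = 1
  12 → 13: |13-12| = 1, total = 2
  13 → 10: |10-13| = 3, total = 5
  10 → 7: |7-10| = 3, total = 8
  7 → 3: |3-7| = 4, total = 12
  3 → 1: |1-3| = 2, total = 14

Answer: 14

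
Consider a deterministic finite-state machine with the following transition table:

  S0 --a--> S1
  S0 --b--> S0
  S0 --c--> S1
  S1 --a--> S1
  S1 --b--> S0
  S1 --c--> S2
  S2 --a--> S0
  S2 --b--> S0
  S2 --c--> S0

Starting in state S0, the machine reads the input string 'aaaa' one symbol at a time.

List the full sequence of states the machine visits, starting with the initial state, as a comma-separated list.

Answer: S0, S1, S1, S1, S1

Derivation:
Start: S0
  read 'a': S0 --a--> S1
  read 'a': S1 --a--> S1
  read 'a': S1 --a--> S1
  read 'a': S1 --a--> S1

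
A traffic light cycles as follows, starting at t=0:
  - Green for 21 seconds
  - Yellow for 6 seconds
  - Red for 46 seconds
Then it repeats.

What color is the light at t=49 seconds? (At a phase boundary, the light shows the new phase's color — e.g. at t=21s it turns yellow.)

Cycle length = 21 + 6 + 46 = 73s
t = 49, phase_t = 49 mod 73 = 49
49 >= 27 → RED

Answer: red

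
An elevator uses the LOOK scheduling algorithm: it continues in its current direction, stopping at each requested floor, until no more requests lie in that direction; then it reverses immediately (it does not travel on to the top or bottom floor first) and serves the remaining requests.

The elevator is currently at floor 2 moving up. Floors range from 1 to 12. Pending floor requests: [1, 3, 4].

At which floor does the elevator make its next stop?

Current floor: 2, direction: up
Requests above: [3, 4]
Requests below: [1]
Moving up and requests lie above → nearest above is min([3, 4]) = 3

Answer: 3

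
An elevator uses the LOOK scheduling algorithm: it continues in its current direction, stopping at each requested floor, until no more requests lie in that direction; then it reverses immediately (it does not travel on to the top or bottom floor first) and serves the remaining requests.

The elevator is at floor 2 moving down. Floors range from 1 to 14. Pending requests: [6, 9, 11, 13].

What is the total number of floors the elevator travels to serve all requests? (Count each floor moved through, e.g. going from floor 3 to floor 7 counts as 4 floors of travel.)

Answer: 11

Derivation:
Start at floor 2 moving down, LOOK stop order: [6, 9, 11, 13]
  2 → 6: |6-2| = 4, total = 4
  6 → 9: |9-6| = 3, total = 7
  9 → 11: |11-9| = 2, total = 9
  11 → 13: |13-11| = 2, total = 11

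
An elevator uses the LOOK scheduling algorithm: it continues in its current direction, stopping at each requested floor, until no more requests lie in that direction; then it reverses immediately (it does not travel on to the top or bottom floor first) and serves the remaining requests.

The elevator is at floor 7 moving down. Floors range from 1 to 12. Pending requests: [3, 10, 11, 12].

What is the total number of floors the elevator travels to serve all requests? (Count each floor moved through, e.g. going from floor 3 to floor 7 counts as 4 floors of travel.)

Start at floor 7 moving down, LOOK stop order: [3, 10, 11, 12]
  7 → 3: |3-7| = 4, total = 4
  3 → 10: |10-3| = 7, total = 11
  10 → 11: |11-10| = 1, total = 12
  11 → 12: |12-11| = 1, total = 13

Answer: 13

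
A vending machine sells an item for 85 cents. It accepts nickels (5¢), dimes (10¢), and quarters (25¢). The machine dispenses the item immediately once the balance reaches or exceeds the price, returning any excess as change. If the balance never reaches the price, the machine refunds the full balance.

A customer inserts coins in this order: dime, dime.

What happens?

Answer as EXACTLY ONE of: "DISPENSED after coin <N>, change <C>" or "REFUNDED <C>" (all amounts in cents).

Answer: REFUNDED 20

Derivation:
Price: 85¢
Coin 1 (dime, 10¢): balance = 10¢
Coin 2 (dime, 10¢): balance = 20¢
All coins inserted, balance 20¢ < price 85¢ → REFUND 20¢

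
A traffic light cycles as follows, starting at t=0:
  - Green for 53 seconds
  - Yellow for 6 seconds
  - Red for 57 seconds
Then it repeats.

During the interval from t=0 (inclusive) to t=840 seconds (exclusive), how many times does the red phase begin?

Cycle = 53+6+57 = 116s
red phase starts at t = k*116 + 59 for k=0,1,2,...
Need k*116+59 < 840 → k < 6.733
k ∈ {0, ..., 6} → 7 starts

Answer: 7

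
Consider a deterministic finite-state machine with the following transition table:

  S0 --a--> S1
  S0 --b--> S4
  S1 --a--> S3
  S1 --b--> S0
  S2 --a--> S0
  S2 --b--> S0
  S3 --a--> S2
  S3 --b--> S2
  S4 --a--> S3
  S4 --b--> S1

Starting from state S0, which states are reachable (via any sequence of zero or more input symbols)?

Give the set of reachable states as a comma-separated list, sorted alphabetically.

BFS from S0:
  visit S0: S0--a-->S1 (new), S0--b-->S4 (new)
  visit S1: S1--a-->S3 (new), S1--b-->S0 (seen)
  visit S4: S4--a-->S3 (seen), S4--b-->S1 (seen)
  visit S3: S3--a-->S2 (new), S3--b-->S2 (seen)
  visit S2: S2--a-->S0 (seen), S2--b-->S0 (seen)

Answer: S0, S1, S2, S3, S4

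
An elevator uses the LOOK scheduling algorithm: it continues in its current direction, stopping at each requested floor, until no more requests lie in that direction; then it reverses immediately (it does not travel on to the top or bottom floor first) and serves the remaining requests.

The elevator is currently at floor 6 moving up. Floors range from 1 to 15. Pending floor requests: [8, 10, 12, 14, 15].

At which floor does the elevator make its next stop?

Answer: 8

Derivation:
Current floor: 6, direction: up
Requests above: [8, 10, 12, 14, 15]
Requests below: []
Moving up and requests lie above → nearest above is min([8, 10, 12, 14, 15]) = 8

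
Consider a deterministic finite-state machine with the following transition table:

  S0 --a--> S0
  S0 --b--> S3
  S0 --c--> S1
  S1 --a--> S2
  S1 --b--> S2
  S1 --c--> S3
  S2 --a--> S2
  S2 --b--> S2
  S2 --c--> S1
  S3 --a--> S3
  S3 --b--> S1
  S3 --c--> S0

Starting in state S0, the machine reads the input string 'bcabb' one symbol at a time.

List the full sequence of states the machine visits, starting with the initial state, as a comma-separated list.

Start: S0
  read 'b': S0 --b--> S3
  read 'c': S3 --c--> S0
  read 'a': S0 --a--> S0
  read 'b': S0 --b--> S3
  read 'b': S3 --b--> S1

Answer: S0, S3, S0, S0, S3, S1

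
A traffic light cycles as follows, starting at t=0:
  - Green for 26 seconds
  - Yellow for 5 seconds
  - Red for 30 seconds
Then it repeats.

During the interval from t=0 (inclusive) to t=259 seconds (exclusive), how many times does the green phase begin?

Cycle = 26+5+30 = 61s
green phase starts at t = k*61 + 0 for k=0,1,2,...
Need k*61+0 < 259 → k < 4.246
k ∈ {0, ..., 4} → 5 starts

Answer: 5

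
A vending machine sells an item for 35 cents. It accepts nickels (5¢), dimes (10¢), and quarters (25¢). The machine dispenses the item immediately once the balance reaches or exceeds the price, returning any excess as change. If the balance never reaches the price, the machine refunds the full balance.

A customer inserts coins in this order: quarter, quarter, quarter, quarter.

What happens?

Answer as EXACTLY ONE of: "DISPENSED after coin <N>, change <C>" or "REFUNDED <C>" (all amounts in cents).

Price: 35¢
Coin 1 (quarter, 25¢): balance = 25¢
Coin 2 (quarter, 25¢): balance = 50¢
  → balance >= price → DISPENSE, change = 50 - 35 = 15¢

Answer: DISPENSED after coin 2, change 15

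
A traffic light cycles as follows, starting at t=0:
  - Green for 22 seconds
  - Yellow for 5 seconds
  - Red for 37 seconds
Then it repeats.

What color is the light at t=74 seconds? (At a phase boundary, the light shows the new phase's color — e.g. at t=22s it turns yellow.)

Answer: green

Derivation:
Cycle length = 22 + 5 + 37 = 64s
t = 74, phase_t = 74 mod 64 = 10
10 < 22 (green end) → GREEN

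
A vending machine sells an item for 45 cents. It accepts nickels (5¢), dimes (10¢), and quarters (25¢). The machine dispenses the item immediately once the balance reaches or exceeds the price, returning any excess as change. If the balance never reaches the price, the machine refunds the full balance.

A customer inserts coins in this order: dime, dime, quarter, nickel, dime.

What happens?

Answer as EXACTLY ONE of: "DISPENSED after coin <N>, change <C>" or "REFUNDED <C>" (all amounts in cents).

Price: 45¢
Coin 1 (dime, 10¢): balance = 10¢
Coin 2 (dime, 10¢): balance = 20¢
Coin 3 (quarter, 25¢): balance = 45¢
  → balance >= price → DISPENSE, change = 45 - 45 = 0¢

Answer: DISPENSED after coin 3, change 0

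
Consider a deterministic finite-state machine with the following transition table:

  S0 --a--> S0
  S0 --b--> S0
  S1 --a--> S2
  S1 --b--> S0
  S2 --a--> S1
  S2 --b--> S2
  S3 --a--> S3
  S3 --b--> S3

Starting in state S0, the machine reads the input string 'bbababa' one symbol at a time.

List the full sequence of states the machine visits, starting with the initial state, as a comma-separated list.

Answer: S0, S0, S0, S0, S0, S0, S0, S0

Derivation:
Start: S0
  read 'b': S0 --b--> S0
  read 'b': S0 --b--> S0
  read 'a': S0 --a--> S0
  read 'b': S0 --b--> S0
  read 'a': S0 --a--> S0
  read 'b': S0 --b--> S0
  read 'a': S0 --a--> S0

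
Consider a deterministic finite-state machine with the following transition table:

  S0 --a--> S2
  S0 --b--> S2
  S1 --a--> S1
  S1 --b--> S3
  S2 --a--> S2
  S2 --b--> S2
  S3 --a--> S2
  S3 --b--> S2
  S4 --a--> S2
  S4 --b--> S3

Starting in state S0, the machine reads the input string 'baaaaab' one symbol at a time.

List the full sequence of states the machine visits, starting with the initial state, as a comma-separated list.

Start: S0
  read 'b': S0 --b--> S2
  read 'a': S2 --a--> S2
  read 'a': S2 --a--> S2
  read 'a': S2 --a--> S2
  read 'a': S2 --a--> S2
  read 'a': S2 --a--> S2
  read 'b': S2 --b--> S2

Answer: S0, S2, S2, S2, S2, S2, S2, S2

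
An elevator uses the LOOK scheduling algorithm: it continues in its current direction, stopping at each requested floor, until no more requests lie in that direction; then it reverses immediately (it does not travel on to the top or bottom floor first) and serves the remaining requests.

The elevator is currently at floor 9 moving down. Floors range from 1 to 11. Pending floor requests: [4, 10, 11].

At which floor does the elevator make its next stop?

Current floor: 9, direction: down
Requests above: [10, 11]
Requests below: [4]
Moving down and requests lie below → nearest below is max([4]) = 4

Answer: 4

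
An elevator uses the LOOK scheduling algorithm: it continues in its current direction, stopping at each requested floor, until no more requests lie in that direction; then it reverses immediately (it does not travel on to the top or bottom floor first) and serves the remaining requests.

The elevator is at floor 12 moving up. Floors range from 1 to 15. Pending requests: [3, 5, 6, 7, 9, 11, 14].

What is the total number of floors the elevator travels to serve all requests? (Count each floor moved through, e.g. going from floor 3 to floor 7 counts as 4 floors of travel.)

Answer: 13

Derivation:
Start at floor 12 moving up, LOOK stop order: [14, 11, 9, 7, 6, 5, 3]
  12 → 14: |14-12| = 2, total = 2
  14 → 11: |11-14| = 3, total = 5
  11 → 9: |9-11| = 2, total = 7
  9 → 7: |7-9| = 2, total = 9
  7 → 6: |6-7| = 1, total = 10
  6 → 5: |5-6| = 1, total = 11
  5 → 3: |3-5| = 2, total = 13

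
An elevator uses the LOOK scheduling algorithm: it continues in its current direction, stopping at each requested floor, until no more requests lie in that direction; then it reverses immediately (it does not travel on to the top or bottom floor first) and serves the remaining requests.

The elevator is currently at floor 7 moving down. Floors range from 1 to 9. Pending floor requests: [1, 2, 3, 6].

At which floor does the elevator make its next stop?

Current floor: 7, direction: down
Requests above: []
Requests below: [1, 2, 3, 6]
Moving down and requests lie below → nearest below is max([1, 2, 3, 6]) = 6

Answer: 6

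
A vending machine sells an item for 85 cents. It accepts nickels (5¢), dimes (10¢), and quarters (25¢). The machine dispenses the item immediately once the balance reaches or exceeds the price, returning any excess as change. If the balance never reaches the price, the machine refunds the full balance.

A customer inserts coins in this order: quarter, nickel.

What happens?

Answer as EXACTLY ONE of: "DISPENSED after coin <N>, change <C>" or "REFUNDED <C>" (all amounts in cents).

Price: 85¢
Coin 1 (quarter, 25¢): balance = 25¢
Coin 2 (nickel, 5¢): balance = 30¢
All coins inserted, balance 30¢ < price 85¢ → REFUND 30¢

Answer: REFUNDED 30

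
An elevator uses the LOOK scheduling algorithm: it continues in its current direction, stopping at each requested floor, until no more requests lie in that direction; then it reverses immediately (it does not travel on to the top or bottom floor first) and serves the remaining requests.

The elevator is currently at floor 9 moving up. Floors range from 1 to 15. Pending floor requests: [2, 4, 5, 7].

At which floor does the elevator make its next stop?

Current floor: 9, direction: up
Requests above: []
Requests below: [2, 4, 5, 7]
Moving up but no requests above → reverse; nearest below is max([2, 4, 5, 7]) = 7

Answer: 7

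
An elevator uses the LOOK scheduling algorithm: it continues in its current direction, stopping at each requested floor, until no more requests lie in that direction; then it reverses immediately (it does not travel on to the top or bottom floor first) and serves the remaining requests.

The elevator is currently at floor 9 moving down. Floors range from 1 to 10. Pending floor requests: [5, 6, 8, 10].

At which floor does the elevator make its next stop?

Answer: 8

Derivation:
Current floor: 9, direction: down
Requests above: [10]
Requests below: [5, 6, 8]
Moving down and requests lie below → nearest below is max([5, 6, 8]) = 8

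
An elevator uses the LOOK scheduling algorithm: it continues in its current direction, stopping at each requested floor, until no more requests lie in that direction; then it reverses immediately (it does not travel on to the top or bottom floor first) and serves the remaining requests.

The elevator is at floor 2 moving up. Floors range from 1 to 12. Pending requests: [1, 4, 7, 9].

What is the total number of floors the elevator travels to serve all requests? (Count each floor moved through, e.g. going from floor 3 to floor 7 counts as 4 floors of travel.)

Start at floor 2 moving up, LOOK stop order: [4, 7, 9, 1]
  2 → 4: |4-2| = 2, total = 2
  4 → 7: |7-4| = 3, total = 5
  7 → 9: |9-7| = 2, total = 7
  9 → 1: |1-9| = 8, total = 15

Answer: 15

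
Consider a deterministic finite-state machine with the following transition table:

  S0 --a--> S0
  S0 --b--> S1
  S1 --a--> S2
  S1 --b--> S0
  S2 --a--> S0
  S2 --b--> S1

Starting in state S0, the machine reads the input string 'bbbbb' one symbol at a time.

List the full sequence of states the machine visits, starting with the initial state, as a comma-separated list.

Answer: S0, S1, S0, S1, S0, S1

Derivation:
Start: S0
  read 'b': S0 --b--> S1
  read 'b': S1 --b--> S0
  read 'b': S0 --b--> S1
  read 'b': S1 --b--> S0
  read 'b': S0 --b--> S1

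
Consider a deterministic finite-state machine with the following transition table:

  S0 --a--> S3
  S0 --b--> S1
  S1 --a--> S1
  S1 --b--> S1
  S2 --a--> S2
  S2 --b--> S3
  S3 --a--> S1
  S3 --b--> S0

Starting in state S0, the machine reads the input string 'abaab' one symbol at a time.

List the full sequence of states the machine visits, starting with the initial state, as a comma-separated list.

Answer: S0, S3, S0, S3, S1, S1

Derivation:
Start: S0
  read 'a': S0 --a--> S3
  read 'b': S3 --b--> S0
  read 'a': S0 --a--> S3
  read 'a': S3 --a--> S1
  read 'b': S1 --b--> S1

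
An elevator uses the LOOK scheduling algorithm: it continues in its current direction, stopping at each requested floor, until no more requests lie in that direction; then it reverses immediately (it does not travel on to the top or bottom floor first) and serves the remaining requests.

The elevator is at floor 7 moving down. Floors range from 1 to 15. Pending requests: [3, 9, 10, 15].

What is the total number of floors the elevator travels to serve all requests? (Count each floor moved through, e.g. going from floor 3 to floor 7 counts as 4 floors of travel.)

Answer: 16

Derivation:
Start at floor 7 moving down, LOOK stop order: [3, 9, 10, 15]
  7 → 3: |3-7| = 4, total = 4
  3 → 9: |9-3| = 6, total = 10
  9 → 10: |10-9| = 1, total = 11
  10 → 15: |15-10| = 5, total = 16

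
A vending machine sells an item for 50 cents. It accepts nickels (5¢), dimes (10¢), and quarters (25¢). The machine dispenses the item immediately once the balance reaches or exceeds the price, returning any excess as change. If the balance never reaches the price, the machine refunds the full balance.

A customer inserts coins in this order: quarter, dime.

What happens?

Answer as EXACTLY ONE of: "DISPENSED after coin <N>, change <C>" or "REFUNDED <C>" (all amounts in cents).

Price: 50¢
Coin 1 (quarter, 25¢): balance = 25¢
Coin 2 (dime, 10¢): balance = 35¢
All coins inserted, balance 35¢ < price 50¢ → REFUND 35¢

Answer: REFUNDED 35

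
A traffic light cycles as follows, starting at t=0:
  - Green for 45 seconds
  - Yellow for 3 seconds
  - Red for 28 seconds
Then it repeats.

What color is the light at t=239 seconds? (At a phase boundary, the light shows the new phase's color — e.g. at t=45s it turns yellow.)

Cycle length = 45 + 3 + 28 = 76s
t = 239, phase_t = 239 mod 76 = 11
11 < 45 (green end) → GREEN

Answer: green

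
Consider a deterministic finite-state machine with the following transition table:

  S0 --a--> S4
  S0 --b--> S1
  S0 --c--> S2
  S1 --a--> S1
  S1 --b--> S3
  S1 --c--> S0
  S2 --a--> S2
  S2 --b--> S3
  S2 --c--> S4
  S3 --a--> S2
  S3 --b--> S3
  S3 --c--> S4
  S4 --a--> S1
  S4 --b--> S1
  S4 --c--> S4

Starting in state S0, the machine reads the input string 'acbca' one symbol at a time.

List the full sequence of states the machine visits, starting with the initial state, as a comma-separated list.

Answer: S0, S4, S4, S1, S0, S4

Derivation:
Start: S0
  read 'a': S0 --a--> S4
  read 'c': S4 --c--> S4
  read 'b': S4 --b--> S1
  read 'c': S1 --c--> S0
  read 'a': S0 --a--> S4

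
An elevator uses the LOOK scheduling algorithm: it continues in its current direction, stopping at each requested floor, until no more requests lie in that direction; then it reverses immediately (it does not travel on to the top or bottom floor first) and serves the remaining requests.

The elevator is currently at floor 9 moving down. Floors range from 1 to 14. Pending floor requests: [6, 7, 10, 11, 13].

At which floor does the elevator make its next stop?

Current floor: 9, direction: down
Requests above: [10, 11, 13]
Requests below: [6, 7]
Moving down and requests lie below → nearest below is max([6, 7]) = 7

Answer: 7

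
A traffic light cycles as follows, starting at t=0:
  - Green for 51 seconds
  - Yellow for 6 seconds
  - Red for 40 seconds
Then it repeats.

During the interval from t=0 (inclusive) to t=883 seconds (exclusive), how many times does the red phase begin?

Answer: 9

Derivation:
Cycle = 51+6+40 = 97s
red phase starts at t = k*97 + 57 for k=0,1,2,...
Need k*97+57 < 883 → k < 8.515
k ∈ {0, ..., 8} → 9 starts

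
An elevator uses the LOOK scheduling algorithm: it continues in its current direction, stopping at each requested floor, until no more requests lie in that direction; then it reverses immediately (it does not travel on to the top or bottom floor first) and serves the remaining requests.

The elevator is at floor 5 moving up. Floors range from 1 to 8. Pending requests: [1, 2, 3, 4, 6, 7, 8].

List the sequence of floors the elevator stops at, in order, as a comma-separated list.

Answer: 6, 7, 8, 4, 3, 2, 1

Derivation:
Current: 5, moving UP
Serve above first (ascending): [6, 7, 8]
Then reverse, serve below (descending): [4, 3, 2, 1]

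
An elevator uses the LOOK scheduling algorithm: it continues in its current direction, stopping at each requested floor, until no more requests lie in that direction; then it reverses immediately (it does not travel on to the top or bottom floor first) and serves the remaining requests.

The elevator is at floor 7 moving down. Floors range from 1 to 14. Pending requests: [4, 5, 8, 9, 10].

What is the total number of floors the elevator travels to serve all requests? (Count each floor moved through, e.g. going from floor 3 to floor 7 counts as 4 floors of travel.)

Answer: 9

Derivation:
Start at floor 7 moving down, LOOK stop order: [5, 4, 8, 9, 10]
  7 → 5: |5-7| = 2, total = 2
  5 → 4: |4-5| = 1, total = 3
  4 → 8: |8-4| = 4, total = 7
  8 → 9: |9-8| = 1, total = 8
  9 → 10: |10-9| = 1, total = 9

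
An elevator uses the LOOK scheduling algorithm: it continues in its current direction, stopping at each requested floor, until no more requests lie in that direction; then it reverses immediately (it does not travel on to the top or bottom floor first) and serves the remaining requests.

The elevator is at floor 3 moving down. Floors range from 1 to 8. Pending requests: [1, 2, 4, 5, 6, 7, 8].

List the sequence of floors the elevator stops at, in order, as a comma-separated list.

Current: 3, moving DOWN
Serve below first (descending): [2, 1]
Then reverse, serve above (ascending): [4, 5, 6, 7, 8]

Answer: 2, 1, 4, 5, 6, 7, 8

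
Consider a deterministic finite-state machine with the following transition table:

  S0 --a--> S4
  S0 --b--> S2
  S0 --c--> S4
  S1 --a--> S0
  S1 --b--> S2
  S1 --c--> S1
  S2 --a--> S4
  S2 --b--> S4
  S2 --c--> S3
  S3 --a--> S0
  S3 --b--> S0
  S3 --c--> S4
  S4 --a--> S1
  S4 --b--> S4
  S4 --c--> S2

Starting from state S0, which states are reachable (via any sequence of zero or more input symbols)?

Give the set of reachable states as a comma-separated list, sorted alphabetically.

BFS from S0:
  visit S0: S0--a-->S4 (new), S0--b-->S2 (new), S0--c-->S4 (seen)
  visit S4: S4--a-->S1 (new), S4--b-->S4 (seen), S4--c-->S2 (seen)
  visit S2: S2--a-->S4 (seen), S2--b-->S4 (seen), S2--c-->S3 (new)
  visit S1: S1--a-->S0 (seen), S1--b-->S2 (seen), S1--c-->S1 (seen)
  visit S3: S3--a-->S0 (seen), S3--b-->S0 (seen), S3--c-->S4 (seen)

Answer: S0, S1, S2, S3, S4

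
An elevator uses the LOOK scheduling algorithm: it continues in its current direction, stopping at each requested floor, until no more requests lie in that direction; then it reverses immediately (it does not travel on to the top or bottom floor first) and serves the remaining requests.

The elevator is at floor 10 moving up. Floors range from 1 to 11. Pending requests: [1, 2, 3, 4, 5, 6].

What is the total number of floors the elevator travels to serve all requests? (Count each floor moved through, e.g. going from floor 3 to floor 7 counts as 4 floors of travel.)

Answer: 9

Derivation:
Start at floor 10 moving up, LOOK stop order: [6, 5, 4, 3, 2, 1]
  10 → 6: |6-10| = 4, total = 4
  6 → 5: |5-6| = 1, total = 5
  5 → 4: |4-5| = 1, total = 6
  4 → 3: |3-4| = 1, total = 7
  3 → 2: |2-3| = 1, total = 8
  2 → 1: |1-2| = 1, total = 9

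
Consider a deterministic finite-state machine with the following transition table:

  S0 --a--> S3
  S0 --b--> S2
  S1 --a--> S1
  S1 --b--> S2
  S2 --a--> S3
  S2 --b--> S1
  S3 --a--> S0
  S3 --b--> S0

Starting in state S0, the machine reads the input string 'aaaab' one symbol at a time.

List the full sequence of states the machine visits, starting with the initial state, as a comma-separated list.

Start: S0
  read 'a': S0 --a--> S3
  read 'a': S3 --a--> S0
  read 'a': S0 --a--> S3
  read 'a': S3 --a--> S0
  read 'b': S0 --b--> S2

Answer: S0, S3, S0, S3, S0, S2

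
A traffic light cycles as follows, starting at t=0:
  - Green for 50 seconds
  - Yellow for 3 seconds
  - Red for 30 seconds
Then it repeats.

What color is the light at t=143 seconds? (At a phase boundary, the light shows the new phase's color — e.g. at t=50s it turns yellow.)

Cycle length = 50 + 3 + 30 = 83s
t = 143, phase_t = 143 mod 83 = 60
60 >= 53 → RED

Answer: red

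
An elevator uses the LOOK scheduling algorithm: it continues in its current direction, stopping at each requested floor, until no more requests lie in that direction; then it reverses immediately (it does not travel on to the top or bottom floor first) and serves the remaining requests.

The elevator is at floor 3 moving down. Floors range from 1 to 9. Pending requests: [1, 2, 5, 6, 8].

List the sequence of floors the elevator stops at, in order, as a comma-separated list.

Answer: 2, 1, 5, 6, 8

Derivation:
Current: 3, moving DOWN
Serve below first (descending): [2, 1]
Then reverse, serve above (ascending): [5, 6, 8]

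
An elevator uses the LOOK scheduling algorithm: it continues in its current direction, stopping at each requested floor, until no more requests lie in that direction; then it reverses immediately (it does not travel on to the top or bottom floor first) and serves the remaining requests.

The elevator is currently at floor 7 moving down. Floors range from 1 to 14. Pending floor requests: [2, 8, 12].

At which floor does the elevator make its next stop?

Answer: 2

Derivation:
Current floor: 7, direction: down
Requests above: [8, 12]
Requests below: [2]
Moving down and requests lie below → nearest below is max([2]) = 2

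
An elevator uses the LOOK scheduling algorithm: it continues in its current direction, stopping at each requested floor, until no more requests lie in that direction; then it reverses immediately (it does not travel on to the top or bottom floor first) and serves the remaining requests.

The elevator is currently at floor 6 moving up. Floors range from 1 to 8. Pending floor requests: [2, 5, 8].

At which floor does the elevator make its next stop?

Answer: 8

Derivation:
Current floor: 6, direction: up
Requests above: [8]
Requests below: [2, 5]
Moving up and requests lie above → nearest above is min([8]) = 8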